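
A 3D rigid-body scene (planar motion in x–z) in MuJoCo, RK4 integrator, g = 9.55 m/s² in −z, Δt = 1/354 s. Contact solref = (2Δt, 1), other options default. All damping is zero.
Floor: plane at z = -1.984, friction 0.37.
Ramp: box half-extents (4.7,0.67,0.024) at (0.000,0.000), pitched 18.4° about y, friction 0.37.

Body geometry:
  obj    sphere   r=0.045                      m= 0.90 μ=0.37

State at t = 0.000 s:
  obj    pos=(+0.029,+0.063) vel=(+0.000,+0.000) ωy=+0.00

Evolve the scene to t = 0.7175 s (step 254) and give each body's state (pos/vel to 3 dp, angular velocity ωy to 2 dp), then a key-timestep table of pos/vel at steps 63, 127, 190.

State at t = 0.7175 s:
  obj    pos=(+0.555,-0.112) vel=(+1.466,-0.488) ωy=+34.33

Key-timestep trajectory:
   step    t(s)  obj.x    obj.z    obj.vx   obj.vz 
     63  0.1780   +0.061  +0.052  +0.364  -0.121
    127  0.3588   +0.161  +0.019  +0.733  -0.244
    190  0.5367   +0.323  -0.035  +1.097  -0.365


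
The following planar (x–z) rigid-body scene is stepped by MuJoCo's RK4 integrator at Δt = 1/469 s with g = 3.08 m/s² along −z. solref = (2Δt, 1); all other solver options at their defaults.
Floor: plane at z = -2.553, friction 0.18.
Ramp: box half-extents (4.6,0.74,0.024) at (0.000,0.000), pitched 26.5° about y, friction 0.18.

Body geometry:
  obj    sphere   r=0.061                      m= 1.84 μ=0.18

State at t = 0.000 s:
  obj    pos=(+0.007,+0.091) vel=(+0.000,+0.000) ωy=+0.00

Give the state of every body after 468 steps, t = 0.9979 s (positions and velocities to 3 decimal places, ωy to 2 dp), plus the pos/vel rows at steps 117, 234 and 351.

State at t = 0.9979 s:
  obj    pos=(+0.445,-0.127) vel=(+0.877,-0.437) ωy=+16.06

Key-timestep trajectory:
   step    t(s)  obj.x    obj.z    obj.vx   obj.vz 
    117  0.2495   +0.035  +0.078  +0.219  -0.109
    234  0.4989   +0.117  +0.037  +0.438  -0.219
    351  0.7484   +0.253  -0.031  +0.658  -0.328


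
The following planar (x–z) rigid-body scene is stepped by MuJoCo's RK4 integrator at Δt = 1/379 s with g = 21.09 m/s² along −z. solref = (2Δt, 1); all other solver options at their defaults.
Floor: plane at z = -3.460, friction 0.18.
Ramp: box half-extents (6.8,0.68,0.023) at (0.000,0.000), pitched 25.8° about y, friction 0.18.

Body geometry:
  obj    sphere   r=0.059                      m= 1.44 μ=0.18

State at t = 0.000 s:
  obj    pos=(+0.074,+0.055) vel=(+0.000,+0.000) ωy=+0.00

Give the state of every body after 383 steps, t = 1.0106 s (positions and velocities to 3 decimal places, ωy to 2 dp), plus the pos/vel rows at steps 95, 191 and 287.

State at t = 1.0106 s:
  obj    pos=(+3.088,-1.402) vel=(+5.965,-2.884) ωy=+112.28

Key-timestep trajectory:
   step    t(s)  obj.x    obj.z    obj.vx   obj.vz 
     95  0.2507   +0.260  -0.034  +1.480  -0.715
    191  0.5040   +0.824  -0.307  +2.975  -1.438
    287  0.7573   +1.767  -0.763  +4.470  -2.161


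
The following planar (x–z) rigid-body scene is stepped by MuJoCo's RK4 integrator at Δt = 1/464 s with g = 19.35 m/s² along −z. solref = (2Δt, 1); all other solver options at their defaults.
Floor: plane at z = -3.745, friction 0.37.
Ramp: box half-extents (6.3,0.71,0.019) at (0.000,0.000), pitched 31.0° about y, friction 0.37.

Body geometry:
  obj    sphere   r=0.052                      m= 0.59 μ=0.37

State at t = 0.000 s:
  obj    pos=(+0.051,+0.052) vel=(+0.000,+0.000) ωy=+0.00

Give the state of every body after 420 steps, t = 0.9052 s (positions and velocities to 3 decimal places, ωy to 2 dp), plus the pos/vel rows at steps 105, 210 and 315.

State at t = 0.9052 s:
  obj    pos=(+2.551,-1.450) vel=(+5.523,-3.319) ωy=+123.90

Key-timestep trajectory:
   step    t(s)  obj.x    obj.z    obj.vx   obj.vz 
    105  0.2263   +0.207  -0.042  +1.381  -0.830
    210  0.4526   +0.676  -0.323  +2.762  -1.659
    315  0.6789   +1.457  -0.793  +4.142  -2.489


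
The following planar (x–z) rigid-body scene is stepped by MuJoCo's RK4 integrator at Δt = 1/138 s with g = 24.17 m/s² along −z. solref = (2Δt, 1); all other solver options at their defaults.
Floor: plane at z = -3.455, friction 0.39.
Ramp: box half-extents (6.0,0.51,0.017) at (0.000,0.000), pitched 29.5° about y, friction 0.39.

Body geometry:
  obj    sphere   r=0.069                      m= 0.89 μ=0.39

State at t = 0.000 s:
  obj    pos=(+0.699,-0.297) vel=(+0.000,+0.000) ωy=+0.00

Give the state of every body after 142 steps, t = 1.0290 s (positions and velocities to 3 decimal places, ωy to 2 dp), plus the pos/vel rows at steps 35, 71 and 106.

State at t = 1.0290 s:
  obj    pos=(+4.616,-2.513) vel=(+7.613,-4.307) ωy=+126.76

Key-timestep trajectory:
   step    t(s)  obj.x    obj.z    obj.vx   obj.vz 
     35  0.2536   +0.937  -0.431  +1.877  -1.062
     71  0.5145   +1.679  -0.851  +3.807  -2.154
    106  0.7681   +2.882  -1.532  +5.683  -3.215


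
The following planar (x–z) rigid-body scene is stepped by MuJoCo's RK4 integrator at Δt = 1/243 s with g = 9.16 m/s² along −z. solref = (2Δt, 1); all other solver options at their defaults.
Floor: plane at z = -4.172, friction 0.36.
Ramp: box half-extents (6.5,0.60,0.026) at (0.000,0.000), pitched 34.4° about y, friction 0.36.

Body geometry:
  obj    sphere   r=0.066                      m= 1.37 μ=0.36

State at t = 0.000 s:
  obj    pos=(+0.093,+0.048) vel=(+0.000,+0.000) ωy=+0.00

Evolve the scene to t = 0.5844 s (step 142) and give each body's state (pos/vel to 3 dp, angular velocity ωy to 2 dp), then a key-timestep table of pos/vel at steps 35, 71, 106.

State at t = 0.5844 s:
  obj    pos=(+0.614,-0.309) vel=(+1.782,-1.220) ωy=+32.72

Key-timestep trajectory:
   step    t(s)  obj.x    obj.z    obj.vx   obj.vz 
     35  0.1440   +0.125  +0.026  +0.439  -0.301
     71  0.2922   +0.223  -0.041  +0.891  -0.610
    106  0.4362   +0.383  -0.151  +1.331  -0.911


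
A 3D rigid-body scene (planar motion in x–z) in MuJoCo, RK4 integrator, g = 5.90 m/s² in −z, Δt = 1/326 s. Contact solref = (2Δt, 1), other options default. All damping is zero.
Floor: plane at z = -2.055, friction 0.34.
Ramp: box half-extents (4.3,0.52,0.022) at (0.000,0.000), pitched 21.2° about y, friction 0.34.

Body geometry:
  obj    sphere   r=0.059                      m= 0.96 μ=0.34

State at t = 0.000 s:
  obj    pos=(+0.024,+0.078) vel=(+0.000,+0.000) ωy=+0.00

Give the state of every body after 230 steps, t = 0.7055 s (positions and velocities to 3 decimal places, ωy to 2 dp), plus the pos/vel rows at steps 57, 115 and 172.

State at t = 0.7055 s:
  obj    pos=(+0.378,-0.060) vel=(+1.002,-0.389) ωy=+18.22

Key-timestep trajectory:
   step    t(s)  obj.x    obj.z    obj.vx   obj.vz 
     57  0.1748   +0.046  +0.069  +0.248  -0.096
    115  0.3528   +0.112  +0.043  +0.501  -0.194
    172  0.5276   +0.222  +0.001  +0.750  -0.291


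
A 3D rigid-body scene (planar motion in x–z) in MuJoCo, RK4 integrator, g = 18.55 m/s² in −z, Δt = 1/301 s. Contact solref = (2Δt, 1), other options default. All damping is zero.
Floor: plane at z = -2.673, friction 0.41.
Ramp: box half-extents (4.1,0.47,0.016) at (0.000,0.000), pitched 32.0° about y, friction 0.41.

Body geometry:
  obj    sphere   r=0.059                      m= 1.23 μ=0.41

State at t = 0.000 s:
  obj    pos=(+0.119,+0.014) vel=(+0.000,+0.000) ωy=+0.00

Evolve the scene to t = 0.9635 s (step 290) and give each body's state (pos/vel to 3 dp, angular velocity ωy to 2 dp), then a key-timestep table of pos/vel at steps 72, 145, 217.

State at t = 0.9635 s:
  obj    pos=(+2.883,-1.713) vel=(+5.737,-3.585) ωy=+114.65

Key-timestep trajectory:
   step    t(s)  obj.x    obj.z    obj.vx   obj.vz 
     72  0.2392   +0.289  -0.092  +1.425  -0.890
    145  0.4817   +0.810  -0.418  +2.869  -1.793
    217  0.7209   +1.667  -0.953  +4.293  -2.682


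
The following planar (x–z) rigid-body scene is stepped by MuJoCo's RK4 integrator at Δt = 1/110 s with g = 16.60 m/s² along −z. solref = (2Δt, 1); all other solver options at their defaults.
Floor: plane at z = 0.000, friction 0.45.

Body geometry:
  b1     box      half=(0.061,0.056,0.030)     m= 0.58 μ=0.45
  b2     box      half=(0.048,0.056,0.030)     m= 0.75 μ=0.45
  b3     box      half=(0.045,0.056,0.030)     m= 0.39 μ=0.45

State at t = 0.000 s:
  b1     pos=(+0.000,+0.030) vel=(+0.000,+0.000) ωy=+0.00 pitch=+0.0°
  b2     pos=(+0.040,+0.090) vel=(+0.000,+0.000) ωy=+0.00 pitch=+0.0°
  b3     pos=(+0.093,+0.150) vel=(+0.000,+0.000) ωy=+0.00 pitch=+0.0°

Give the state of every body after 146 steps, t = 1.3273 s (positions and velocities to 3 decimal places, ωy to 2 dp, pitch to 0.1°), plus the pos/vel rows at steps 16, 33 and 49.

State at t = 1.3273 s:
  b1     pos=(+0.000,+0.030) vel=(+0.000,+0.000) ωy=+0.00 pitch=+0.0°
  b2     pos=(+0.039,+0.090) vel=(+0.000,+0.000) ωy=+0.00 pitch=+0.0°
  b3     pos=(+0.119,+0.045) vel=(+0.000,+0.000) ωy=+0.00 pitch=+90.0°

Key-timestep trajectory:
   step    t(s)  b1.x    b1.z    b1.vx   b1.vz   b2.x    b2.z    b2.vx   b2.vz   b3.x    b3.z    b3.vx   b3.vz 
     16  0.1455   +0.000  +0.030  +0.000  +0.000   +0.040  +0.090  -0.001  +0.001   +0.111  +0.140  +0.289  -0.297
     33  0.3000   +0.000  +0.030  +0.000  +0.000   +0.040  +0.090  +0.000  +0.000   +0.141  +0.050  -0.023  +0.130
     49  0.4455   +0.000  +0.030  -0.001  +0.000   +0.040  +0.090  -0.035  -0.014   +0.116  +0.043  -0.068  -0.047


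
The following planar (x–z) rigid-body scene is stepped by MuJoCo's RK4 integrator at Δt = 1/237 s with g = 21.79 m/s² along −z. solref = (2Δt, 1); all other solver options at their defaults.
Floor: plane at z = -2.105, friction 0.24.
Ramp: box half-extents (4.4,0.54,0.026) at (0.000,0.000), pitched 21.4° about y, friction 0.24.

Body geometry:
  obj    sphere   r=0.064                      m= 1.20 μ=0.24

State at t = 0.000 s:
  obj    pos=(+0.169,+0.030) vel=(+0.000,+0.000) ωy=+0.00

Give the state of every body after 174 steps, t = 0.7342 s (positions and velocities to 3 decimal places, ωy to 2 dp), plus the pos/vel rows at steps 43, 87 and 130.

State at t = 0.7342 s:
  obj    pos=(+1.594,-0.528) vel=(+3.882,-1.521) ωy=+65.14

Key-timestep trajectory:
   step    t(s)  obj.x    obj.z    obj.vx   obj.vz 
     43  0.1814   +0.256  -0.004  +0.960  -0.376
     87  0.3671   +0.525  -0.109  +1.941  -0.761
    130  0.5485   +0.965  -0.281  +2.900  -1.137


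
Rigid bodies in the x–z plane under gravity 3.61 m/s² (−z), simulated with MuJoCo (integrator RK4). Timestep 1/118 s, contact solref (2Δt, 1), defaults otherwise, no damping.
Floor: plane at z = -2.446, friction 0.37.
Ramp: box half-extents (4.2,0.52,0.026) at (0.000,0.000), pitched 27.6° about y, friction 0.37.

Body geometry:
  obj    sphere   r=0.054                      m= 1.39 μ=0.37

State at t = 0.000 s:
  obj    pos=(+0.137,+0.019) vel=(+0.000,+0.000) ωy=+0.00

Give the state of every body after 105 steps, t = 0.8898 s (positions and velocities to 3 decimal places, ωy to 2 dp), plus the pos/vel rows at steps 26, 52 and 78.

State at t = 0.8898 s:
  obj    pos=(+0.556,-0.200) vel=(+0.942,-0.493) ωy=+19.68

Key-timestep trajectory:
   step    t(s)  obj.x    obj.z    obj.vx   obj.vz 
     26  0.2203   +0.163  +0.005  +0.233  -0.122
     52  0.4407   +0.240  -0.035  +0.467  -0.244
     78  0.6610   +0.368  -0.102  +0.700  -0.366


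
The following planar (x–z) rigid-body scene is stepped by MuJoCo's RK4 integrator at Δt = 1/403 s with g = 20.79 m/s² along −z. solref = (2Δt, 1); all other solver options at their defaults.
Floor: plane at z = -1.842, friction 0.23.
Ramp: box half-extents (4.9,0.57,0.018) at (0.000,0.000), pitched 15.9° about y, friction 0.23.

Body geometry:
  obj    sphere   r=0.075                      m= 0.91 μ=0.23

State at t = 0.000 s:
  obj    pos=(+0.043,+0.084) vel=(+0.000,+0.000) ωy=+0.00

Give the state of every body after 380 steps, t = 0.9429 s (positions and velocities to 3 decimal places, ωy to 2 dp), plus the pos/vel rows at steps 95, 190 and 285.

State at t = 0.9429 s:
  obj    pos=(+1.783,-0.411) vel=(+3.689,-1.051) ωy=+51.14

Key-timestep trajectory:
   step    t(s)  obj.x    obj.z    obj.vx   obj.vz 
     95  0.2357   +0.152  +0.053  +0.922  -0.263
    190  0.4715   +0.478  -0.039  +1.845  -0.525
    285  0.7072   +1.022  -0.194  +2.767  -0.788


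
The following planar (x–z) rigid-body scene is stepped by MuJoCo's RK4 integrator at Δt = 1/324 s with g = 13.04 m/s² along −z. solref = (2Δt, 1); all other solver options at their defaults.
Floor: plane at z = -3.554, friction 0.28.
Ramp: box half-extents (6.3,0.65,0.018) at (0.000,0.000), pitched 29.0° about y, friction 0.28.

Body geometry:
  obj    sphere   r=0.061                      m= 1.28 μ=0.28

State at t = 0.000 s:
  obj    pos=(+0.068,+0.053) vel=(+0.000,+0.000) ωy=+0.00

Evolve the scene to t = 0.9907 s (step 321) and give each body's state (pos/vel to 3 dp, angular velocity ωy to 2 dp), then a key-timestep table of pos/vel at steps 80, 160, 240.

State at t = 0.9907 s:
  obj    pos=(+2.006,-1.022) vel=(+3.913,-2.169) ωy=+73.33

Key-timestep trajectory:
   step    t(s)  obj.x    obj.z    obj.vx   obj.vz 
     80  0.2469   +0.188  -0.014  +0.975  -0.541
    160  0.4938   +0.550  -0.214  +1.951  -1.081
    240  0.7407   +1.152  -0.548  +2.926  -1.622


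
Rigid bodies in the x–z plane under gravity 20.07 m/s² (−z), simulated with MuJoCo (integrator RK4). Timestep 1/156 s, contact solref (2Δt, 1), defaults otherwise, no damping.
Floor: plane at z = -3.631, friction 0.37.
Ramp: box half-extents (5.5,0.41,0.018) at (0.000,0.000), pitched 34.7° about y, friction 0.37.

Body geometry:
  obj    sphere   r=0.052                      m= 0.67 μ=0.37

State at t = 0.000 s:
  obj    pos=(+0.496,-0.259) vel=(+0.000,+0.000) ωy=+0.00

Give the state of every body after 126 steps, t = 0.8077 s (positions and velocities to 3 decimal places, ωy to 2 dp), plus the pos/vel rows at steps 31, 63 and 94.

State at t = 0.8077 s:
  obj    pos=(+2.685,-1.774) vel=(+5.419,-3.752) ωy=+126.73

Key-timestep trajectory:
   step    t(s)  obj.x    obj.z    obj.vx   obj.vz 
     31  0.1987   +0.629  -0.350  +1.334  -0.923
     63  0.4038   +1.044  -0.637  +2.710  -1.876
     94  0.6026   +1.714  -1.102  +4.043  -2.799


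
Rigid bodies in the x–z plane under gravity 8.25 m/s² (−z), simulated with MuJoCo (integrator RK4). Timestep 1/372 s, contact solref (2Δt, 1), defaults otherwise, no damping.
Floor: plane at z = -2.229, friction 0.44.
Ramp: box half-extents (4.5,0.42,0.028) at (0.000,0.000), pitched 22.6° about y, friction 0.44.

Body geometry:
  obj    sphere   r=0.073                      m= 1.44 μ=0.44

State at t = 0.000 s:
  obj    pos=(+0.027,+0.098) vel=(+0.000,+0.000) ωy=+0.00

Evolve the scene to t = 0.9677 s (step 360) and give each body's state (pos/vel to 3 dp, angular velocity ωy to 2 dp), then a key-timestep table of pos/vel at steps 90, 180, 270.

State at t = 0.9677 s:
  obj    pos=(+1.006,-0.309) vel=(+2.023,-0.842) ωy=+30.02

Key-timestep trajectory:
   step    t(s)  obj.x    obj.z    obj.vx   obj.vz 
     90  0.2419   +0.088  +0.073  +0.506  -0.211
    180  0.4839   +0.272  -0.004  +1.012  -0.421
    270  0.7258   +0.578  -0.131  +1.518  -0.632


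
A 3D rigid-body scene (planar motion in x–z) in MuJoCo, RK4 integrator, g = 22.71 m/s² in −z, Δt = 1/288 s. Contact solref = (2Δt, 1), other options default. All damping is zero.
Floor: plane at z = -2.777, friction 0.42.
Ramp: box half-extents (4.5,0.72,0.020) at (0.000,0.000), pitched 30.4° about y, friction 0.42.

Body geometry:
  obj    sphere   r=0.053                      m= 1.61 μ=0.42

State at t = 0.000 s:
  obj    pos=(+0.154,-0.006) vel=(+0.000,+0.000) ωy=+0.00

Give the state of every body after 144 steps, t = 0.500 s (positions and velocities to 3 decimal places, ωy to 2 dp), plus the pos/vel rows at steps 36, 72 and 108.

State at t = 0.500 s:
  obj    pos=(+1.039,-0.525) vel=(+3.540,-2.077) ωy=+77.42

Key-timestep trajectory:
   step    t(s)  obj.x    obj.z    obj.vx   obj.vz 
     36  0.1250   +0.209  -0.038  +0.885  -0.519
     72  0.2500   +0.375  -0.136  +1.770  -1.039
    108  0.3750   +0.652  -0.298  +2.655  -1.558


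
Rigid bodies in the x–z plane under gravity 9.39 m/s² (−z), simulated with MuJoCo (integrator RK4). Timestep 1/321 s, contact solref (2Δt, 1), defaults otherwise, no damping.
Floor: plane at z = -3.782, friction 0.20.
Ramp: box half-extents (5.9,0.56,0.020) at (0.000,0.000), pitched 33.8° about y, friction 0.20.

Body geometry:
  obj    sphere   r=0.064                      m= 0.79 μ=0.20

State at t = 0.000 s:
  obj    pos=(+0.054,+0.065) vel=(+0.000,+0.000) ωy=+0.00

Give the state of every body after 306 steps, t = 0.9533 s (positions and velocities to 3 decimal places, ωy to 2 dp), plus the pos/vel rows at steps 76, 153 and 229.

State at t = 0.9533 s:
  obj    pos=(+1.463,-0.878) vel=(+2.956,-1.979) ωy=+55.56

Key-timestep trajectory:
   step    t(s)  obj.x    obj.z    obj.vx   obj.vz 
     76  0.2368   +0.141  +0.007  +0.734  -0.492
    153  0.4766   +0.406  -0.171  +1.478  -0.989
    229  0.7134   +0.843  -0.463  +2.212  -1.481


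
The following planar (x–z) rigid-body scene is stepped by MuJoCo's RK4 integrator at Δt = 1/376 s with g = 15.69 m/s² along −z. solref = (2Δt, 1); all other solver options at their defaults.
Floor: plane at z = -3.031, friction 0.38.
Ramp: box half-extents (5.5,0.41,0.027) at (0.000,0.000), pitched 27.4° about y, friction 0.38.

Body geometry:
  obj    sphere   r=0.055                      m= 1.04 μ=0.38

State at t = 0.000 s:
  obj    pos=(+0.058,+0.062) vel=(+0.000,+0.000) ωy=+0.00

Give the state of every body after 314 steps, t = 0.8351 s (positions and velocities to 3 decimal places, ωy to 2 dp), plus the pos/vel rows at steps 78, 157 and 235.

State at t = 0.8351 s:
  obj    pos=(+1.655,-0.765) vel=(+3.824,-1.982) ωy=+78.30

Key-timestep trajectory:
   step    t(s)  obj.x    obj.z    obj.vx   obj.vz 
     78  0.2074   +0.157  +0.011  +0.950  -0.492
    157  0.4176   +0.457  -0.145  +1.912  -0.991
    235  0.6250   +0.953  -0.401  +2.862  -1.483


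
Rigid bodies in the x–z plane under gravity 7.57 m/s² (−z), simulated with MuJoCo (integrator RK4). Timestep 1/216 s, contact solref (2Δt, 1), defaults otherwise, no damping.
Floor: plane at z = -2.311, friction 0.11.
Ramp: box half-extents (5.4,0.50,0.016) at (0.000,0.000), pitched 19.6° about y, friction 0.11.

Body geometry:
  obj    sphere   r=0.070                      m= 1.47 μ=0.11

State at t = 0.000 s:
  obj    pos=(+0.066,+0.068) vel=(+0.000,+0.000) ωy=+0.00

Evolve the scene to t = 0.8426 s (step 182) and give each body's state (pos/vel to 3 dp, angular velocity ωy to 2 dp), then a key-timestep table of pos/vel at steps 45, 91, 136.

State at t = 0.8426 s:
  obj    pos=(+0.673,-0.148) vel=(+1.440,-0.513) ωy=+21.83

Key-timestep trajectory:
   step    t(s)  obj.x    obj.z    obj.vx   obj.vz 
     45  0.2083   +0.103  +0.055  +0.356  -0.127
     91  0.4213   +0.218  +0.014  +0.720  -0.256
    136  0.6296   +0.405  -0.053  +1.076  -0.383


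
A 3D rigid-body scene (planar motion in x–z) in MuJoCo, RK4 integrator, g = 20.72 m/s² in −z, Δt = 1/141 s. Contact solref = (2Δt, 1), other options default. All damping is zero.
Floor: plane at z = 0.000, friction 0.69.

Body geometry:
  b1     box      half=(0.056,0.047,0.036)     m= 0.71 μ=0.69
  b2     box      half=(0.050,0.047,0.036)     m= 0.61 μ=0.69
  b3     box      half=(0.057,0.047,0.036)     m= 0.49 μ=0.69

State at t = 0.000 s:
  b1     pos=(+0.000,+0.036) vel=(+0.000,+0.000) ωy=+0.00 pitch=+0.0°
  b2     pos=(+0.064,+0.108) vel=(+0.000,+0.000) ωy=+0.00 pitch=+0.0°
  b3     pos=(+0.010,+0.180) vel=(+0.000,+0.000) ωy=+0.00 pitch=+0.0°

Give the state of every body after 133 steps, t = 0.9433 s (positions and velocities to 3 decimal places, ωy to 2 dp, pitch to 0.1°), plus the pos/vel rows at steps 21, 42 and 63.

State at t = 0.9433 s:
  b1     pos=(+0.000,+0.036) vel=(+0.000,+0.000) ωy=+0.00 pitch=+0.0°
  b2     pos=(+0.110,+0.050) vel=(+0.000,+0.000) ωy=+0.00 pitch=+90.0°
  b3     pos=(-0.132,+0.036) vel=(+0.000,+0.000) ωy=+0.00 pitch=+180.0°

Key-timestep trajectory:
   step    t(s)  b1.x    b1.z    b1.vx   b1.vz   b2.x    b2.z    b2.vx   b2.vz   b3.x    b3.z    b3.vx   b3.vz 
     21  0.1489   +0.000  +0.036  +0.001  +0.000   +0.064  +0.108  +0.002  +0.000   -0.008  +0.172  -0.313  -0.216
     42  0.2979   +0.000  +0.036  +0.000  +0.001   +0.087  +0.092  +0.363  -0.460   -0.086  +0.123  -0.674  -0.413
     63  0.4468   +0.000  +0.036  +0.000  +0.000   +0.114  +0.052  -0.249  -0.144   -0.132  +0.035  +0.000  +0.044


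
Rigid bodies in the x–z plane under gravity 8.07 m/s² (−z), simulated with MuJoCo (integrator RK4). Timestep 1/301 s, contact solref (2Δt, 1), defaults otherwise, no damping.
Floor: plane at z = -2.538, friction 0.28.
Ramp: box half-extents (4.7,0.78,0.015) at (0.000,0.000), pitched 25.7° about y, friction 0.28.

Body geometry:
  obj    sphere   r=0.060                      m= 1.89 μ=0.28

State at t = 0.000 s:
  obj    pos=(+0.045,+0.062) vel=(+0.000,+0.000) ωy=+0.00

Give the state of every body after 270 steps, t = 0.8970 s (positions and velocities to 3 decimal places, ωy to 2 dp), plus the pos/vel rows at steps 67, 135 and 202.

State at t = 0.8970 s:
  obj    pos=(+0.951,-0.375) vel=(+2.021,-0.972) ωy=+37.37

Key-timestep trajectory:
   step    t(s)  obj.x    obj.z    obj.vx   obj.vz 
     67  0.2226   +0.101  +0.035  +0.501  -0.241
    135  0.4485   +0.271  -0.047  +1.010  -0.486
    202  0.6711   +0.552  -0.183  +1.512  -0.728


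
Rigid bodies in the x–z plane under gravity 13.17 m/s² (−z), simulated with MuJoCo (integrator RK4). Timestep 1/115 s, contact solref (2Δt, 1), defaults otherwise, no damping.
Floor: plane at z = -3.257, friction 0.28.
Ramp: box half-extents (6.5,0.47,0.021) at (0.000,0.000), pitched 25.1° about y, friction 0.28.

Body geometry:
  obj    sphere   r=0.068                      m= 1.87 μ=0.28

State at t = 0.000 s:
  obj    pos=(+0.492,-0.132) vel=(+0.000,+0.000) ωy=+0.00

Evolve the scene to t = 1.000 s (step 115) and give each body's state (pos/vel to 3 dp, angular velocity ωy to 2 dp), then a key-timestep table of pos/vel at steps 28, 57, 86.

State at t = 1.000 s:
  obj    pos=(+2.299,-0.979) vel=(+3.614,-1.693) ωy=+58.67

Key-timestep trajectory:
   step    t(s)  obj.x    obj.z    obj.vx   obj.vz 
     28  0.2435   +0.599  -0.182  +0.880  -0.412
     57  0.4957   +0.936  -0.340  +1.791  -0.839
     86  0.7478   +1.503  -0.606  +2.703  -1.266


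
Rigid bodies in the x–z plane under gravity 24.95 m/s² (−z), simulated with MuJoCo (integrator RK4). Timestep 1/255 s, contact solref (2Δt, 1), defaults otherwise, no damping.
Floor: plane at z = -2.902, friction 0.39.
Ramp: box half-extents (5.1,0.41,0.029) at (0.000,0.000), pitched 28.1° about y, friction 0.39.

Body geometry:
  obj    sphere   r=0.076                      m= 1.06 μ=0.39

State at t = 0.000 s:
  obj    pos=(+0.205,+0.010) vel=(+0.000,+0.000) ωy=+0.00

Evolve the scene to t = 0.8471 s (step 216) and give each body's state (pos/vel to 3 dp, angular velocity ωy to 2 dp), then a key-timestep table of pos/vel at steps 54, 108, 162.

State at t = 0.8471 s:
  obj    pos=(+2.861,-1.409) vel=(+6.272,-3.349) ωy=+93.54

Key-timestep trajectory:
   step    t(s)  obj.x    obj.z    obj.vx   obj.vz 
     54  0.2118   +0.371  -0.079  +1.568  -0.837
    108  0.4235   +0.869  -0.345  +3.136  -1.675
    162  0.6353   +1.699  -0.788  +4.704  -2.512


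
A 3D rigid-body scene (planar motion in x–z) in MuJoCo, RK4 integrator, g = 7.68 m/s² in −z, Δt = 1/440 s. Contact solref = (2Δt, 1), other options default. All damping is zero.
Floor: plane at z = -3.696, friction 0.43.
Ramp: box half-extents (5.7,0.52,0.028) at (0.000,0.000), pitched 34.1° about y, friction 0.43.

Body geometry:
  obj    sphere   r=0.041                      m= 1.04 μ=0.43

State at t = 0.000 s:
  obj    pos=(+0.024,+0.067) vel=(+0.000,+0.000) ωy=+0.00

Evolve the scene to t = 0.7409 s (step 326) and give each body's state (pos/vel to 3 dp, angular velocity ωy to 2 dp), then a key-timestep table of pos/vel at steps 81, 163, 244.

State at t = 0.7409 s:
  obj    pos=(+0.723,-0.406) vel=(+1.887,-1.278) ωy=+55.57

Key-timestep trajectory:
   step    t(s)  obj.x    obj.z    obj.vx   obj.vz 
     81  0.1841   +0.067  +0.038  +0.469  -0.317
    163  0.3705   +0.199  -0.051  +0.944  -0.639
    244  0.5545   +0.416  -0.198  +1.412  -0.956


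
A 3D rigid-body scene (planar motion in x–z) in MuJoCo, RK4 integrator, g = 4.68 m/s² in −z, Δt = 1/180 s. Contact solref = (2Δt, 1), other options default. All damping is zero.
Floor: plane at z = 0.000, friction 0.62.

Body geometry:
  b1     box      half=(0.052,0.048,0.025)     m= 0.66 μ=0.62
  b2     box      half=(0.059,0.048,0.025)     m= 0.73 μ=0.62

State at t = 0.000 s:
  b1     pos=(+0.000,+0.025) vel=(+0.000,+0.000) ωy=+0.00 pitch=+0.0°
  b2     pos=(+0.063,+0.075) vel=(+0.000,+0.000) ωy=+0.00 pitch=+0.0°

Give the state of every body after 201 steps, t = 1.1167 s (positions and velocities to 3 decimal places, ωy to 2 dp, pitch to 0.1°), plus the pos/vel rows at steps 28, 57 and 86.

State at t = 1.1167 s:
  b1     pos=(+0.000,+0.025) vel=(+0.000,+0.000) ωy=+0.00 pitch=+0.0°
  b2     pos=(+0.077,+0.060) vel=(+0.000,+0.000) ωy=-0.01 pitch=+45.4°

Key-timestep trajectory:
   step    t(s)  b1.x    b1.z    b1.vx   b1.vz   b2.x    b2.z    b2.vx   b2.vz 
     28  0.1556   +0.000  +0.025  +0.000  +0.000   +0.070  +0.070  +0.096  -0.084
     57  0.3167   +0.000  +0.025  +0.000  +0.000   +0.085  +0.062  +0.041  +0.012
     86  0.4778   +0.000  +0.025  +0.000  +0.000   +0.081  +0.061  -0.097  -0.032


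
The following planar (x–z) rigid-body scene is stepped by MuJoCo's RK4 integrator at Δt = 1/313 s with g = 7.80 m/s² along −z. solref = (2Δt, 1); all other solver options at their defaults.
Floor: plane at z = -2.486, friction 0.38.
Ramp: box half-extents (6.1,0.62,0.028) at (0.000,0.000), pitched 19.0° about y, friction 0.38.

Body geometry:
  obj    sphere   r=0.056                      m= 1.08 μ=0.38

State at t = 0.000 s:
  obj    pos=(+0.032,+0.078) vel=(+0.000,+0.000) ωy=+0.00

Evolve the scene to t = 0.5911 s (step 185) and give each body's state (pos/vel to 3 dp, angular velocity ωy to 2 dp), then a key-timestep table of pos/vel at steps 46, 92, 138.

State at t = 0.5911 s:
  obj    pos=(+0.332,-0.025) vel=(+1.014,-0.349) ωy=+19.14

Key-timestep trajectory:
   step    t(s)  obj.x    obj.z    obj.vx   obj.vz 
     46  0.1470   +0.051  +0.071  +0.252  -0.087
     92  0.2939   +0.106  +0.052  +0.504  -0.174
    138  0.4409   +0.199  +0.020  +0.756  -0.260


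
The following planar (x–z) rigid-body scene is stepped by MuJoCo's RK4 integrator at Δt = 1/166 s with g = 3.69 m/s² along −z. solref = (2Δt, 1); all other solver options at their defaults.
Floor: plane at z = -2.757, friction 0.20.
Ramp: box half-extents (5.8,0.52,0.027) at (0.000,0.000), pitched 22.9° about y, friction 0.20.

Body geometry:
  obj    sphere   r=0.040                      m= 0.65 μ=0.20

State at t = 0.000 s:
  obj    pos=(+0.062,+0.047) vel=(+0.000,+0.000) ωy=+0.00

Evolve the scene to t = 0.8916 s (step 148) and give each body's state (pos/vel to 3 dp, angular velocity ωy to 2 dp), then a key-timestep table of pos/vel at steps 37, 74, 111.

State at t = 0.8916 s:
  obj    pos=(+0.437,-0.112) vel=(+0.842,-0.356) ωy=+22.85

Key-timestep trajectory:
   step    t(s)  obj.x    obj.z    obj.vx   obj.vz 
     37  0.2229   +0.085  +0.037  +0.211  -0.089
     74  0.4458   +0.156  +0.007  +0.421  -0.178
    111  0.6687   +0.273  -0.043  +0.632  -0.267


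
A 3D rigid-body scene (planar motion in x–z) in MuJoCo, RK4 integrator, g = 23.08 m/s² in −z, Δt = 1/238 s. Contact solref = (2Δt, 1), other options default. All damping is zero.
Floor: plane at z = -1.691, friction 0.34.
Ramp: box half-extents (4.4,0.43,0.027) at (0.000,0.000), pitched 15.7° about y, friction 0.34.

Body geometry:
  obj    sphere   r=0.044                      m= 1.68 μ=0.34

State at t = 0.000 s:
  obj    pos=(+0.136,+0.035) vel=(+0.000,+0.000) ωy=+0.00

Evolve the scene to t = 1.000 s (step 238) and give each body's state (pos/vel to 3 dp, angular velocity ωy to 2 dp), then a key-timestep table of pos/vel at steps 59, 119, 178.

State at t = 1.000 s:
  obj    pos=(+2.283,-0.568) vel=(+4.294,-1.207) ωy=+101.38

Key-timestep trajectory:
   step    t(s)  obj.x    obj.z    obj.vx   obj.vz 
     59  0.2479   +0.268  -0.002  +1.065  -0.299
    119  0.5000   +0.673  -0.115  +2.147  -0.604
    178  0.7479   +1.337  -0.302  +3.212  -0.903


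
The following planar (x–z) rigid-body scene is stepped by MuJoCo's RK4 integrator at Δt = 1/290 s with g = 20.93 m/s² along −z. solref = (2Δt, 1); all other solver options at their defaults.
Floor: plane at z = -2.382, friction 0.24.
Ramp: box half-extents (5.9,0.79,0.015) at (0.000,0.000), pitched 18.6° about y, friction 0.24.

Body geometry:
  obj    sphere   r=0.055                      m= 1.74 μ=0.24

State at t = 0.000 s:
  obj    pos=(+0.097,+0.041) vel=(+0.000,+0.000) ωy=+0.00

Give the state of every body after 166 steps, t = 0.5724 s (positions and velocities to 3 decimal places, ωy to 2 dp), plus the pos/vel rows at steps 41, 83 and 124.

State at t = 0.5724 s:
  obj    pos=(+0.838,-0.208) vel=(+2.587,-0.871) ωy=+49.62

Key-timestep trajectory:
   step    t(s)  obj.x    obj.z    obj.vx   obj.vz 
     41  0.1414   +0.142  +0.026  +0.639  -0.215
     83  0.2862   +0.282  -0.021  +1.294  -0.435
    124  0.4276   +0.510  -0.098  +1.933  -0.650


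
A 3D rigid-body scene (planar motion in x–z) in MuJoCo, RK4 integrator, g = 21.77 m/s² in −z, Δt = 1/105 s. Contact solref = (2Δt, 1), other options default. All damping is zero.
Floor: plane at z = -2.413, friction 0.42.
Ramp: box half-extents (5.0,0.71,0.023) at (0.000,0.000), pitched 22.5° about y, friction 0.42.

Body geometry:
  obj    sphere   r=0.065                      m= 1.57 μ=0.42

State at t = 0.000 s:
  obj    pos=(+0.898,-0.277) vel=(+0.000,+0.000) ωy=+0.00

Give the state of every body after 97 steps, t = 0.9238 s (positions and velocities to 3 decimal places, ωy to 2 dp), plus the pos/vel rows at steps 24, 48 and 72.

State at t = 0.9238 s:
  obj    pos=(+3.244,-1.248) vel=(+5.078,-2.103) ωy=+84.57

Key-timestep trajectory:
   step    t(s)  obj.x    obj.z    obj.vx   obj.vz 
     24  0.2286   +1.042  -0.336  +1.257  -0.521
     48  0.4571   +1.473  -0.515  +2.513  -1.041
     72  0.6857   +2.191  -0.812  +3.769  -1.561


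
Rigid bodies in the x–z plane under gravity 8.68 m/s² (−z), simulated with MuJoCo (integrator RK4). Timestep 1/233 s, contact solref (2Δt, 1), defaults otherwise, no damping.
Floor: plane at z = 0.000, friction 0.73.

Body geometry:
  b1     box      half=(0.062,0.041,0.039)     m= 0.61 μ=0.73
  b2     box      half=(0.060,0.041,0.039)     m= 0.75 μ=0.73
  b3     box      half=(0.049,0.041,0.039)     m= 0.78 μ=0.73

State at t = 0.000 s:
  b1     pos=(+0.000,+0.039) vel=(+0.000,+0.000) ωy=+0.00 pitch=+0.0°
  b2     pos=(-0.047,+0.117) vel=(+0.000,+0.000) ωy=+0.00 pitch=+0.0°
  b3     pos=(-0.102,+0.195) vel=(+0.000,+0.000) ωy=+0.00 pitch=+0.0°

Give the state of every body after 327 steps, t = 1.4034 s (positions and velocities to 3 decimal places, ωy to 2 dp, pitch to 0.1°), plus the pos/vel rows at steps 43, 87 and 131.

State at t = 1.4034 s:
  b1     pos=(+0.000,+0.039) vel=(+0.000,+0.000) ωy=+0.00 pitch=+0.0°
  b2     pos=(-0.108,+0.060) vel=(+0.000,+0.000) ωy=+0.00 pitch=-90.0°
  b3     pos=(-0.314,+0.039) vel=(+0.000,+0.000) ωy=+0.00 pitch=+180.0°

Key-timestep trajectory:
   step    t(s)  b1.x    b1.z    b1.vx   b1.vz   b2.x    b2.z    b2.vx   b2.vz   b3.x    b3.z    b3.vx   b3.vz 
     43  0.1845   +0.000  +0.039  +0.001  +0.000   -0.056  +0.119  -0.122  +0.017   -0.128  +0.182  -0.312  -0.197
     87  0.3734   +0.000  +0.039  +0.000  +0.000   -0.102  +0.089  -0.311  -0.663   -0.211  +0.054  -0.745  -0.243
    131  0.5622   +0.000  +0.039  +0.000  +0.000   -0.108  +0.060  +0.019  +0.001   -0.275  +0.062  -0.270  -0.060


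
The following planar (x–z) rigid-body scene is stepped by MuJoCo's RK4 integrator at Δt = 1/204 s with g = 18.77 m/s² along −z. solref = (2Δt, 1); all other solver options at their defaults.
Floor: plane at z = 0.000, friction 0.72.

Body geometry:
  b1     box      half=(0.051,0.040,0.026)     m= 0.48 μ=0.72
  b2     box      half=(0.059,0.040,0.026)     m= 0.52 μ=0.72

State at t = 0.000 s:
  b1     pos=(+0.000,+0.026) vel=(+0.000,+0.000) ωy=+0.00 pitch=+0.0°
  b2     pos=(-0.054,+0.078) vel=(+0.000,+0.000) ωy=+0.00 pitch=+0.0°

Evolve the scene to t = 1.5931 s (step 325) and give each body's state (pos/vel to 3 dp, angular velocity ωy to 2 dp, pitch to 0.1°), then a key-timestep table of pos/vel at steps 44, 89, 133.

State at t = 1.5931 s:
  b1     pos=(+0.000,+0.026) vel=(+0.000,+0.000) ωy=+0.00 pitch=+0.0°
  b2     pos=(-0.200,+0.026) vel=(+0.000,+0.000) ωy=+0.00 pitch=+180.0°

Key-timestep trajectory:
   step    t(s)  b1.x    b1.z    b1.vx   b1.vz   b2.x    b2.z    b2.vx   b2.vz 
     44  0.2157   +0.000  +0.026  +0.000  +0.000   -0.082  +0.063  -0.304  +0.085
     89  0.4363   +0.000  +0.026  +0.000  +0.000   -0.135  +0.064  -0.062  +0.003
    133  0.6520   +0.000  +0.026  +0.000  +0.000   -0.150  +0.063  -0.179  -0.033


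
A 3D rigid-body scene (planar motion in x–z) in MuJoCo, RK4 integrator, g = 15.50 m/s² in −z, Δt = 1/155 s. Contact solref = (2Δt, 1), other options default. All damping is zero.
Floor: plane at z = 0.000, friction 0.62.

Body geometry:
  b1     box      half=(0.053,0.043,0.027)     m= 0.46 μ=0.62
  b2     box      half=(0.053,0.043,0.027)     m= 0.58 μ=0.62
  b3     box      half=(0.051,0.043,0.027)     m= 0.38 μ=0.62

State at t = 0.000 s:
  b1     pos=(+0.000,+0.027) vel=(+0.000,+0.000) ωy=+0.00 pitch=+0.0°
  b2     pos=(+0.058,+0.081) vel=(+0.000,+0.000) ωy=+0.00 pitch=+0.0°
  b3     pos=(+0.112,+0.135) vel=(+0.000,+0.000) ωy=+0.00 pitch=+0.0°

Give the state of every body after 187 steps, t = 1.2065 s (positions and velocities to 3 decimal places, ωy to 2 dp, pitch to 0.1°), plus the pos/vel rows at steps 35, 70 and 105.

State at t = 1.2065 s:
  b1     pos=(+0.000,+0.027) vel=(+0.000,+0.000) ωy=+0.00 pitch=+0.0°
  b2     pos=(+0.109,+0.053) vel=(+0.000,+0.000) ωy=+0.00 pitch=+90.0°
  b3     pos=(+0.201,+0.051) vel=(+0.000,+0.000) ωy=+0.00 pitch=+90.0°

Key-timestep trajectory:
   step    t(s)  b1.x    b1.z    b1.vx   b1.vz   b2.x    b2.z    b2.vx   b2.vz   b3.x    b3.z    b3.vx   b3.vz 
     35  0.2258   +0.000  +0.027  +0.000  +0.000   +0.109  +0.053  +0.278  -0.123   +0.180  +0.057  +0.424  -0.022
     70  0.4516   +0.000  +0.027  +0.000  +0.000   +0.109  +0.053  +0.006  +0.005   +0.223  +0.057  -0.012  -0.001
    105  0.6774   +0.000  +0.027  +0.000  +0.000   +0.109  +0.053  +0.000  +0.000   +0.195  +0.054  +0.048  -0.015


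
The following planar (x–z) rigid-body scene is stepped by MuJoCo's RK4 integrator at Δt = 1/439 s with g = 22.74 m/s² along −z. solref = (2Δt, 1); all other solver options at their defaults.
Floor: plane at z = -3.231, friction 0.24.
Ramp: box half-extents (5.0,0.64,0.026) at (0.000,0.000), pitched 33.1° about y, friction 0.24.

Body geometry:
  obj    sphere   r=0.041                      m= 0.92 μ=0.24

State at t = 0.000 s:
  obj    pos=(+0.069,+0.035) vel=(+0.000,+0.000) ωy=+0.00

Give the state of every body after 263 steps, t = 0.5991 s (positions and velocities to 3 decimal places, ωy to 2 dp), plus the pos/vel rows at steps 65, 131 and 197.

State at t = 0.5991 s:
  obj    pos=(+1.403,-0.834) vel=(+4.452,-2.902) ωy=+129.58

Key-timestep trajectory:
   step    t(s)  obj.x    obj.z    obj.vx   obj.vz 
     65  0.1481   +0.151  -0.018  +1.101  -0.717
    131  0.2984   +0.400  -0.181  +2.218  -1.446
    197  0.4487   +0.817  -0.453  +3.335  -2.174


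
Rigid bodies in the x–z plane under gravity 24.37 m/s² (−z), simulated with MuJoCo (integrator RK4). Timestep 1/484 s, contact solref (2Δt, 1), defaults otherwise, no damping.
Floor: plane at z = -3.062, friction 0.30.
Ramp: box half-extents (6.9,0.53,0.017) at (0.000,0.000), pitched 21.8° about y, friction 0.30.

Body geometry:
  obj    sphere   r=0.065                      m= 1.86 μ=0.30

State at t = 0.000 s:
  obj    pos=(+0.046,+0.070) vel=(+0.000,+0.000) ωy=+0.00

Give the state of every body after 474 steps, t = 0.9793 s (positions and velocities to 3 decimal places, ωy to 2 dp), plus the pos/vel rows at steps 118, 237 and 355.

State at t = 0.9793 s:
  obj    pos=(+2.924,-1.081) vel=(+5.878,-2.351) ωy=+97.39

Key-timestep trajectory:
   step    t(s)  obj.x    obj.z    obj.vx   obj.vz 
    118  0.2438   +0.224  -0.001  +1.463  -0.585
    237  0.4897   +0.766  -0.218  +2.939  -1.176
    355  0.7335   +1.661  -0.576  +4.403  -1.761


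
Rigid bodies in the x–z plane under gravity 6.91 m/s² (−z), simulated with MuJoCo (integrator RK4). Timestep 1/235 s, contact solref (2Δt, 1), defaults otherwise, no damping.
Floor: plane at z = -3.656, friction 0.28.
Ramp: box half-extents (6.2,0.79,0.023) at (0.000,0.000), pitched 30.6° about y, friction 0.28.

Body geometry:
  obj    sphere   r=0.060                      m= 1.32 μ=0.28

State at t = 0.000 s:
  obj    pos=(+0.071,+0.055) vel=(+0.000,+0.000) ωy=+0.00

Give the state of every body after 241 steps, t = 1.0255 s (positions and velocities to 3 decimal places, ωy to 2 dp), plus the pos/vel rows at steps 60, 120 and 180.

State at t = 1.0255 s:
  obj    pos=(+1.208,-0.618) vel=(+2.218,-1.312) ωy=+42.94

Key-timestep trajectory:
   step    t(s)  obj.x    obj.z    obj.vx   obj.vz 
     60  0.2553   +0.141  +0.013  +0.552  -0.327
    120  0.5106   +0.353  -0.112  +1.104  -0.653
    180  0.7660   +0.705  -0.321  +1.657  -0.980


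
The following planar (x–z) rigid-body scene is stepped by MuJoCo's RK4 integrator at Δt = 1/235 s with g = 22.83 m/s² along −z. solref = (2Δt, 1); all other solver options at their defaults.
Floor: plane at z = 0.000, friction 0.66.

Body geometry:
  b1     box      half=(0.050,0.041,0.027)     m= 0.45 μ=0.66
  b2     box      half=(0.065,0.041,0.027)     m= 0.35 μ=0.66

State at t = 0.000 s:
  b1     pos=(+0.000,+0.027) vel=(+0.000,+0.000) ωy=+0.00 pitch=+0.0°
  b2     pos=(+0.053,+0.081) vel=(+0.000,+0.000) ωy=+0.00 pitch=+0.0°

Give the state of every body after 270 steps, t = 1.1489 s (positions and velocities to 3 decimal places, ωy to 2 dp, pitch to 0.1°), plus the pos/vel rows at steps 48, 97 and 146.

State at t = 1.1489 s:
  b1     pos=(+0.000,+0.027) vel=(+0.000,+0.000) ωy=+0.00 pitch=+0.0°
  b2     pos=(+0.118,+0.065) vel=(+0.000,+0.000) ωy=+0.00 pitch=+90.0°

Key-timestep trajectory:
   step    t(s)  b1.x    b1.z    b1.vx   b1.vz   b2.x    b2.z    b2.vx   b2.vz 
     48  0.2043   +0.000  +0.027  +0.000  +0.000   +0.080  +0.068  +0.263  +0.132
     97  0.4128   +0.000  +0.027  +0.000  +0.000   +0.131  +0.069  +0.055  +0.010
    146  0.6213   +0.000  +0.027  +0.000  +0.000   +0.116  +0.066  +0.232  -0.089


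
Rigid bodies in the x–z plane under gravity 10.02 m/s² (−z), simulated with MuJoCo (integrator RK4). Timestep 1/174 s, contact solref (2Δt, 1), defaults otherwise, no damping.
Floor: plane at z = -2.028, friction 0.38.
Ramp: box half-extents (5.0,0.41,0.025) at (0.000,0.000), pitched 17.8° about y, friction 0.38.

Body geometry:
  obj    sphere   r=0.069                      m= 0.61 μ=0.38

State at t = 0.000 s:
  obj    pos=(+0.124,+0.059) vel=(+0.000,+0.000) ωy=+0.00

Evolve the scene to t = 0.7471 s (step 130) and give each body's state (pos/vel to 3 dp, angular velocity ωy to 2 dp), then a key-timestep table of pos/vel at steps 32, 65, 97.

State at t = 0.7471 s:
  obj    pos=(+0.705,-0.128) vel=(+1.556,-0.500) ωy=+23.68

Key-timestep trajectory:
   step    t(s)  obj.x    obj.z    obj.vx   obj.vz 
     32  0.1839   +0.159  +0.048  +0.383  -0.123
     65  0.3736   +0.269  +0.012  +0.778  -0.250
     97  0.5575   +0.448  -0.045  +1.161  -0.373


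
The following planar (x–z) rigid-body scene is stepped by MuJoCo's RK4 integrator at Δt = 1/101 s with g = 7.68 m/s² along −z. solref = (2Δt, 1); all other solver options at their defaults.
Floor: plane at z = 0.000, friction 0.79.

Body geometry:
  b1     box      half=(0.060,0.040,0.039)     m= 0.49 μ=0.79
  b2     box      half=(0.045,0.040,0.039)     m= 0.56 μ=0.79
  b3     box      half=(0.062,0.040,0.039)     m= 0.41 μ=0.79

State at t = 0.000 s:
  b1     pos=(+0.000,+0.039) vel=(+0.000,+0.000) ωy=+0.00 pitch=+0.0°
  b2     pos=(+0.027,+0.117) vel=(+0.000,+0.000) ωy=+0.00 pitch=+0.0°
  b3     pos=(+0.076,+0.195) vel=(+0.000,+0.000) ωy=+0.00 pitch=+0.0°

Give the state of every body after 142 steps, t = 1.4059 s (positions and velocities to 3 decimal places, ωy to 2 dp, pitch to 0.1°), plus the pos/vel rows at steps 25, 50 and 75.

State at t = 1.4059 s:
  b1     pos=(+0.000,+0.039) vel=(+0.000,+0.000) ωy=+0.00 pitch=+0.0°
  b2     pos=(+0.027,+0.117) vel=(+0.000,+0.000) ωy=+0.00 pitch=+0.0°
  b3     pos=(+0.209,+0.039) vel=(+0.000,+0.000) ωy=+0.00 pitch=+180.0°

Key-timestep trajectory:
   step    t(s)  b1.x    b1.z    b1.vx   b1.vz   b2.x    b2.z    b2.vx   b2.vz   b3.x    b3.z    b3.vx   b3.vz 
     25  0.2475   +0.000  +0.039  +0.000  +0.000   +0.027  +0.117  -0.002  +0.000   +0.093  +0.189  +0.176  -0.107
     50  0.4950   +0.000  +0.039  +0.000  +0.000   +0.027  +0.117  +0.000  +0.000   +0.141  +0.069  +0.101  +0.146
     75  0.7426   +0.000  +0.039  +0.000  +0.000   +0.027  +0.117  +0.000  +0.000   +0.178  +0.065  +0.284  -0.140
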